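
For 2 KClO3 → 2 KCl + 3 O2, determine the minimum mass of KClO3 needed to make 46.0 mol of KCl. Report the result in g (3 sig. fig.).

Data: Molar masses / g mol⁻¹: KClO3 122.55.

5640 g

n(KCl) = 46.00 mol
n(KClO3) = (2/2) × 46.00 = 46.00 mol
mass = 46.00 × 122.55 = 5637 g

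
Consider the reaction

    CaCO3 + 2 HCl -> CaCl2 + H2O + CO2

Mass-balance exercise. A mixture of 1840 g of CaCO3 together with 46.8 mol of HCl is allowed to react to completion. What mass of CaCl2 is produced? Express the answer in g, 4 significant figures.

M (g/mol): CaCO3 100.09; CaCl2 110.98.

n(CaCO3) = 1840 / 100.09 = 18.38 mol
n(HCl) = 46.80 mol
n/ν for CaCO3 = 18.38/1 = 18.38
n/ν for HCl = 46.80/2 = 23.40
Smallest n/ν is CaCO3 → limiting reagent.
n(CaCl2) = (1/1) × 18.38 = 18.38 mol
mass = 18.38 × 110.98 = 2040 g

2040 g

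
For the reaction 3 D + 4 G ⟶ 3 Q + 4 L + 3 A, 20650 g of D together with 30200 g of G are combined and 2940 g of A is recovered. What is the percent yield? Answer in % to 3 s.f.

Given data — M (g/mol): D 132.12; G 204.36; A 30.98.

n(D) = 20650 / 132.12 = 156.3 mol
n(G) = 30200 / 204.36 = 147.8 mol
n/ν for D = 156.3/3 = 52.10
n/ν for G = 147.8/4 = 36.95
Smallest n/ν is G → limiting reagent.
theoretical n(A) = (3/4) × 147.8 = 110.9 mol → 3436 g
% yield = 2940 / 3436 × 100 = 85.56 %

85.6 %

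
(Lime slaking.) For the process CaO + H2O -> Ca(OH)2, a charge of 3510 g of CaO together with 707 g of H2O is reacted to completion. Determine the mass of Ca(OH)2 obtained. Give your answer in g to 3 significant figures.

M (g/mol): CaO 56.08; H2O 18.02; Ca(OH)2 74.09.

2910 g

n(CaO) = 3510 / 56.08 = 62.59 mol
n(H2O) = 707.0 / 18.02 = 39.23 mol
n/ν for CaO = 62.59/1 = 62.59
n/ν for H2O = 39.23/1 = 39.23
Smallest n/ν is H2O → limiting reagent.
n(Ca(OH)2) = (1/1) × 39.23 = 39.23 mol
mass = 39.23 × 74.09 = 2907 g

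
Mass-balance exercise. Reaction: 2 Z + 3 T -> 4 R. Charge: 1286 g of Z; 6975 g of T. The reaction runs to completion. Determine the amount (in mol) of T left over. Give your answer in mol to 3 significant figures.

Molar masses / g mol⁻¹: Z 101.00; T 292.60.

4.74 mol

n(Z) = 1286 / 101.00 = 12.73 mol
n(T) = 6975 / 292.60 = 23.84 mol
n/ν → Z: 6.365, T: 7.947; Z is limiting.
T consumed = (3/2) × 12.73 = 19.10 mol
T remaining = 23.84 − 19.10 = 4.740 mol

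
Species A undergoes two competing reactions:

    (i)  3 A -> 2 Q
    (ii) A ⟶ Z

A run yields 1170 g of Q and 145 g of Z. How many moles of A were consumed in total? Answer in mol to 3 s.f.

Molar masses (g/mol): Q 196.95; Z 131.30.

n(Q) = 1170 / 196.95 = 5.941 mol
n(Z) = 145 / 131.30 = 1.104 mol
n(A) via (i) = (3/2)×5.941 = 8.912 mol
n(A) via (ii) = (1/1)×1.104 = 1.104 mol
total n(A) = 8.912 + 1.104 = 10.02 mol

10.0 mol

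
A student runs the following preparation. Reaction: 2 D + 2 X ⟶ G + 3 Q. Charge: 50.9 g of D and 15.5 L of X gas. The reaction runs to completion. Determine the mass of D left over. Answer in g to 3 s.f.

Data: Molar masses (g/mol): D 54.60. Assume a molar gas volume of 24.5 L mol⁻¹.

16.4 g

n(D) = 50.90 / 54.60 = 0.9322 mol
n(X) = 15.50 / 24.5 = 0.6327 mol
n/ν for D = 0.9322/2 = 0.4661
n/ν for X = 0.6327/2 = 0.3164
Smallest n/ν is X → limiting reagent.
D consumed = (2/2) × 0.6327 = 0.6327 mol
D remaining = 0.9322 − 0.6327 = 0.2995 mol
mass = 0.2995 × 54.60 = 16.35 g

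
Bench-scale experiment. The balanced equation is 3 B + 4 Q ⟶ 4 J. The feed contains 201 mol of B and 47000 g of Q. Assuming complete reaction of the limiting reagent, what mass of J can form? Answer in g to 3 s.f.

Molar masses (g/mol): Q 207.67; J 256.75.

58100 g

n(B) = 201.0 mol
n(Q) = 47000 / 207.67 = 226.3 mol
n/ν for B = 201.0/3 = 67.00
n/ν for Q = 226.3/4 = 56.58
Smallest n/ν is Q → limiting reagent.
n(J) = (4/4) × 226.3 = 226.3 mol
mass = 226.3 × 256.75 = 58100 g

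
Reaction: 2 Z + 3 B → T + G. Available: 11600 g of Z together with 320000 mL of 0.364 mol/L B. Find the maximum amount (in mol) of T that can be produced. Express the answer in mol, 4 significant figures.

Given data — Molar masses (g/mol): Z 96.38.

38.83 mol

n(Z) = 11600 / 96.38 = 120.4 mol
n(B) = 0.364 × 320000/1000 = 116.5 mol
n/ν for Z = 120.4/2 = 60.20
n/ν for B = 116.5/3 = 38.83
Smallest n/ν is B → limiting reagent.
n(T) = (1/3) × 116.5 = 38.83 mol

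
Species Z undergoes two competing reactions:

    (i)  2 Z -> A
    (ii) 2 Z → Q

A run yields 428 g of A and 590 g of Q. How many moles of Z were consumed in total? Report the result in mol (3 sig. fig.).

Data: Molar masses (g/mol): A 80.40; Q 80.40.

n(A) = 428 / 80.40 = 5.323 mol
n(Q) = 590 / 80.40 = 7.338 mol
n(Z) via (i) = (2/1)×5.323 = 10.65 mol
n(Z) via (ii) = (2/1)×7.338 = 14.68 mol
total n(Z) = 10.65 + 14.68 = 25.33 mol

25.3 mol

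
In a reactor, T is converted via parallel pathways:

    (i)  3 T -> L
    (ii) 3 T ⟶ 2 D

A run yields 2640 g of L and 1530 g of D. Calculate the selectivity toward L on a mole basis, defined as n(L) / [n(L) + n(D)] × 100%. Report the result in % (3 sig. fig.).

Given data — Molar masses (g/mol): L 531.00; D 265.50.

n(L) = 2640 / 531.00 = 4.972 mol
n(D) = 1530 / 265.50 = 5.763 mol
selectivity = 4.972/(4.972+5.763) × 100 = 46.32 %

46.3 %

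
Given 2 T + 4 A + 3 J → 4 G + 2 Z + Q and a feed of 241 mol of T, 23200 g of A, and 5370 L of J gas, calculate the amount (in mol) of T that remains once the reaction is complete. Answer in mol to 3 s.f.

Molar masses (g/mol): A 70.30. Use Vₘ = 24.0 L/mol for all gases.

n(T) = 241.0 mol
n(A) = 23200 / 70.30 = 330.0 mol
n(J) = 5370 / 24.0 = 223.8 mol
n/ν for T = 241.0/2 = 120.5
n/ν for A = 330.0/4 = 82.50
n/ν for J = 223.8/3 = 74.60
Smallest n/ν is J → limiting reagent.
T consumed = (2/3) × 223.8 = 149.2 mol
T remaining = 241.0 − 149.2 = 91.80 mol

91.8 mol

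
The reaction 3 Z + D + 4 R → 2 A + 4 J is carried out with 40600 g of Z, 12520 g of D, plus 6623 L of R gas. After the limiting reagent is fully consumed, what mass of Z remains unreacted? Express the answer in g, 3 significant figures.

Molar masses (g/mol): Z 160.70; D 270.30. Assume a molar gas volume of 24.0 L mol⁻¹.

18300 g

n(Z) = 40600 / 160.70 = 252.6 mol
n(D) = 12520 / 270.30 = 46.32 mol
n(R) = 6623 / 24.0 = 276.0 mol
n/ν → Z: 84.20, D: 46.32, R: 69.00; D is limiting.
Z consumed = (3/1) × 46.32 = 139.0 mol
Z remaining = 252.6 − 139.0 = 113.6 mol
mass = 113.6 × 160.70 = 18260 g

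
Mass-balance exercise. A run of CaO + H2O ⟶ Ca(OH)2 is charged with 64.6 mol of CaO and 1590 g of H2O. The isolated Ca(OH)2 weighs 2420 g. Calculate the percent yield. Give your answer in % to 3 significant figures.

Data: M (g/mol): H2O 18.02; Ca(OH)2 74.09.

50.6 %

n(CaO) = 64.60 mol
n(H2O) = 1590 / 18.02 = 88.24 mol
n/ν for CaO = 64.60/1 = 64.60
n/ν for H2O = 88.24/1 = 88.24
Smallest n/ν is CaO → limiting reagent.
theoretical n(Ca(OH)2) = (1/1) × 64.60 = 64.60 mol → 4786 g
% yield = 2420 / 4786 × 100 = 50.56 %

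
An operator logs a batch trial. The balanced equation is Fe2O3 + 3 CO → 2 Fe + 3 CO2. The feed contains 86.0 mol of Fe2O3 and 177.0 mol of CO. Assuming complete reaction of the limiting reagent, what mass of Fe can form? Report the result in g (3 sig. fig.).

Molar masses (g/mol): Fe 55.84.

6590 g

n(Fe2O3) = 86.00 mol
n(CO) = 177.0 mol
n/ν for Fe2O3 = 86.00/1 = 86.00
n/ν for CO = 177.0/3 = 59.00
Smallest n/ν is CO → limiting reagent.
n(Fe) = (2/3) × 177.0 = 118.0 mol
mass = 118.0 × 55.84 = 6589 g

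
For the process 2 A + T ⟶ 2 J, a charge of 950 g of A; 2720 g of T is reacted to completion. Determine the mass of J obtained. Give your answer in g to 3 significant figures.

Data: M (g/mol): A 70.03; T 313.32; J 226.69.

3080 g

n(A) = 950.0 / 70.03 = 13.57 mol
n(T) = 2720 / 313.32 = 8.681 mol
n/ν for A = 13.57/2 = 6.785
n/ν for T = 8.681/1 = 8.681
Smallest n/ν is A → limiting reagent.
n(J) = (2/2) × 13.57 = 13.57 mol
mass = 13.57 × 226.69 = 3076 g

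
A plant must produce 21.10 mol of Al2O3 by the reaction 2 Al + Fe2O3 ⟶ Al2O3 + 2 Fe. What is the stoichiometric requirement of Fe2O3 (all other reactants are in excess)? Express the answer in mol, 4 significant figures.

n(Al2O3) = 21.10 mol
n(Fe2O3) = (1/1) × 21.10 = 21.10 mol

21.10 mol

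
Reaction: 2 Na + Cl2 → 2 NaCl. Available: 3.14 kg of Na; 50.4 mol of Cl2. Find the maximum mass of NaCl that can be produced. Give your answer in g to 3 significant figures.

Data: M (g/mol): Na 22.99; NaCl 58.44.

5890 g

n(Na) = 3.140×1000 / 22.99 = 136.6 mol
n(Cl2) = 50.40 mol
n/ν for Na = 136.6/2 = 68.30
n/ν for Cl2 = 50.40/1 = 50.40
Smallest n/ν is Cl2 → limiting reagent.
n(NaCl) = (2/1) × 50.40 = 100.8 mol
mass = 100.8 × 58.44 = 5891 g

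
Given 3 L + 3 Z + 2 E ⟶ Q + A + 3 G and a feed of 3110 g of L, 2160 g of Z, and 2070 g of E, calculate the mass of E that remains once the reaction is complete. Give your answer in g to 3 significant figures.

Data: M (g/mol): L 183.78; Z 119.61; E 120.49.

711 g

n(L) = 3110 / 183.78 = 16.92 mol
n(Z) = 2160 / 119.61 = 18.06 mol
n(E) = 2070 / 120.49 = 17.18 mol
n/ν for L = 16.92/3 = 5.640
n/ν for Z = 18.06/3 = 6.020
n/ν for E = 17.18/2 = 8.590
Smallest n/ν is L → limiting reagent.
E consumed = (2/3) × 16.92 = 11.28 mol
E remaining = 17.18 − 11.28 = 5.900 mol
mass = 5.900 × 120.49 = 710.9 g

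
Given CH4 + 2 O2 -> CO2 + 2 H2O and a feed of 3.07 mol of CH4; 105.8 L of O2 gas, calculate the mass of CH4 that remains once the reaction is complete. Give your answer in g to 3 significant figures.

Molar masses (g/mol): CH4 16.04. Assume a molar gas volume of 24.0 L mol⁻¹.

n(CH4) = 3.070 mol
n(O2) = 105.8 / 24.0 = 4.408 mol
n/ν → CH4: 3.070, O2: 2.204; O2 is limiting.
CH4 consumed = (1/2) × 4.408 = 2.204 mol
CH4 remaining = 3.070 − 2.204 = 0.8660 mol
mass = 0.8660 × 16.04 = 13.89 g

13.9 g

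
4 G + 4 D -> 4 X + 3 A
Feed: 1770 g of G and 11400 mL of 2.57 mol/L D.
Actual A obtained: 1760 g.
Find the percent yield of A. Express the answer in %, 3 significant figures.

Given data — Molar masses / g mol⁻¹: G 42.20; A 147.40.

n(G) = 1770 / 42.20 = 41.94 mol
n(D) = 2.57 × 11400/1000 = 29.30 mol
n/ν for G = 41.94/4 = 10.49
n/ν for D = 29.30/4 = 7.325
Smallest n/ν is D → limiting reagent.
theoretical n(A) = (3/4) × 29.30 = 21.98 mol → 3240 g
% yield = 1760 / 3240 × 100 = 54.32 %

54.3 %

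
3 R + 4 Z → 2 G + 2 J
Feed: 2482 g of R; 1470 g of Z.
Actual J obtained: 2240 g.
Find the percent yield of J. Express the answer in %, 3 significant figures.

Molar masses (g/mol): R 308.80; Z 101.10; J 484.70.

86.2 %

n(R) = 2482 / 308.80 = 8.038 mol
n(Z) = 1470 / 101.10 = 14.54 mol
n/ν for R = 8.038/3 = 2.679
n/ν for Z = 14.54/4 = 3.635
Smallest n/ν is R → limiting reagent.
theoretical n(J) = (2/3) × 8.038 = 5.359 mol → 2598 g
% yield = 2240 / 2598 × 100 = 86.22 %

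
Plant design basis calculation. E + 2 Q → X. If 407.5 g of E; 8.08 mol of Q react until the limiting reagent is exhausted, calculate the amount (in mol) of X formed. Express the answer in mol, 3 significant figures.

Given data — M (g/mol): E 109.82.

n(E) = 407.5 / 109.82 = 3.711 mol
n(Q) = 8.080 mol
n/ν → E: 3.711, Q: 4.040; E is limiting.
n(X) = (1/1) × 3.711 = 3.711 mol

3.71 mol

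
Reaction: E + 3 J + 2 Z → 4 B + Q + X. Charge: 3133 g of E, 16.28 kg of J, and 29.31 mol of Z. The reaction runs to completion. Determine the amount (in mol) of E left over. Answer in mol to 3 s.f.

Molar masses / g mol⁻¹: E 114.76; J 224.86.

12.6 mol

n(E) = 3133 / 114.76 = 27.30 mol
n(J) = 16.28×1000 / 224.86 = 72.40 mol
n(Z) = 29.31 mol
n/ν for E = 27.30/1 = 27.30
n/ν for J = 72.40/3 = 24.13
n/ν for Z = 29.31/2 = 14.66
Smallest n/ν is Z → limiting reagent.
E consumed = (1/2) × 29.31 = 14.66 mol
E remaining = 27.30 − 14.66 = 12.64 mol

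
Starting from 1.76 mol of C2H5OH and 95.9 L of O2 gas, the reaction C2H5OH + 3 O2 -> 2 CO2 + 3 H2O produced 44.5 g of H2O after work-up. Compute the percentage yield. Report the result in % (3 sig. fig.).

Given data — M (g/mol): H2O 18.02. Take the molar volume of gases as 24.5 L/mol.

n(C2H5OH) = 1.760 mol
n(O2) = 95.90 / 24.5 = 3.914 mol
n/ν for C2H5OH = 1.760/1 = 1.760
n/ν for O2 = 3.914/3 = 1.305
Smallest n/ν is O2 → limiting reagent.
theoretical n(H2O) = (3/3) × 3.914 = 3.914 mol → 70.53 g
% yield = 44.5 / 70.53 × 100 = 63.09 %

63.1 %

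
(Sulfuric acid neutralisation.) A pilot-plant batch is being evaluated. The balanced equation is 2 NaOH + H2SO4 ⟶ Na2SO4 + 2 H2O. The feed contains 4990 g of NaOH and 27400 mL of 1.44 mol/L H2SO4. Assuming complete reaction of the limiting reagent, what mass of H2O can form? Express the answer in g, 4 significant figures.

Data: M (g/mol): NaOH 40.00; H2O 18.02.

n(NaOH) = 4990 / 40.00 = 124.8 mol
n(H2SO4) = 1.44 × 27400/1000 = 39.46 mol
n/ν → NaOH: 62.40, H2SO4: 39.46; H2SO4 is limiting.
n(H2O) = (2/1) × 39.46 = 78.92 mol
mass = 78.92 × 18.02 = 1422 g

1422 g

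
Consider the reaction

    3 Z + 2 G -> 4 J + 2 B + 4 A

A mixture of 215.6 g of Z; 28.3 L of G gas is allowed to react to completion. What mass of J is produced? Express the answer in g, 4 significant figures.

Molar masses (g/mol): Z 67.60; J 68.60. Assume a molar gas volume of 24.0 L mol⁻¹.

n(Z) = 215.6 / 67.60 = 3.189 mol
n(G) = 28.30 / 24.0 = 1.179 mol
n/ν for Z = 3.189/3 = 1.063
n/ν for G = 1.179/2 = 0.5895
Smallest n/ν is G → limiting reagent.
n(J) = (4/2) × 1.179 = 2.358 mol
mass = 2.358 × 68.60 = 161.8 g

161.8 g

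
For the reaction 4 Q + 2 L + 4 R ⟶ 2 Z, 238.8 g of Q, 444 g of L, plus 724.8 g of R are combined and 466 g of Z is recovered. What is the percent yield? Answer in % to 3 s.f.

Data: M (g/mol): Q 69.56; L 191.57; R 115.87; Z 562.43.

n(Q) = 238.8 / 69.56 = 3.433 mol
n(L) = 444.0 / 191.57 = 2.318 mol
n(R) = 724.8 / 115.87 = 6.255 mol
n/ν for Q = 3.433/4 = 0.8583
n/ν for L = 2.318/2 = 1.159
n/ν for R = 6.255/4 = 1.564
Smallest n/ν is Q → limiting reagent.
theoretical n(Z) = (2/4) × 3.433 = 1.717 mol → 965.7 g
% yield = 466 / 965.7 × 100 = 48.26 %

48.3 %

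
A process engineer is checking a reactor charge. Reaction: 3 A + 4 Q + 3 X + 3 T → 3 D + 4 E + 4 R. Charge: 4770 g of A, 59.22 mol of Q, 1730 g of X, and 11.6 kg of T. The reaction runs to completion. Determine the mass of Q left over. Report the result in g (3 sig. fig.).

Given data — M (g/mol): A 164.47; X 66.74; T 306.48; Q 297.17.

7330 g

n(A) = 4770 / 164.47 = 29.00 mol
n(Q) = 59.22 mol
n(X) = 1730 / 66.74 = 25.92 mol
n(T) = 11.60×1000 / 306.48 = 37.85 mol
n/ν → A: 9.667, Q: 14.81, X: 8.640, T: 12.62; X is limiting.
Q consumed = (4/3) × 25.92 = 34.56 mol
Q remaining = 59.22 − 34.56 = 24.66 mol
mass = 24.66 × 297.17 = 7328 g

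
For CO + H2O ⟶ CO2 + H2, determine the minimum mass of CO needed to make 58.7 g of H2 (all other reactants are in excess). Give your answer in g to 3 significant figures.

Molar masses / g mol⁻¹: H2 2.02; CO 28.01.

814 g

n(H2) = 58.7 / 2.02 = 29.06 mol
n(CO) = (1/1) × 29.06 = 29.06 mol
mass = 29.06 × 28.01 = 814.0 g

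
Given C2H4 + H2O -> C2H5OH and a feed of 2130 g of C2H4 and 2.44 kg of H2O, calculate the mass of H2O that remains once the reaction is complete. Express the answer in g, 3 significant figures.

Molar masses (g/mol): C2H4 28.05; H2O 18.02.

n(C2H4) = 2130 / 28.05 = 75.94 mol
n(H2O) = 2.440×1000 / 18.02 = 135.4 mol
n/ν for C2H4 = 75.94/1 = 75.94
n/ν for H2O = 135.4/1 = 135.4
Smallest n/ν is C2H4 → limiting reagent.
H2O consumed = (1/1) × 75.94 = 75.94 mol
H2O remaining = 135.4 − 75.94 = 59.46 mol
mass = 59.46 × 18.02 = 1071 g

1070 g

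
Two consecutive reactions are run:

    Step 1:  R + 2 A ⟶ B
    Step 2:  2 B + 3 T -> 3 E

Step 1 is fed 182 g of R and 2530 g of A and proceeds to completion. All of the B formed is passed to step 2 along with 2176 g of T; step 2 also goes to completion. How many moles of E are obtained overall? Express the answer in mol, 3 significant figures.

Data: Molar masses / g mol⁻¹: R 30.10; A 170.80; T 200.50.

9.07 mol

Step 1:
n(R) = 182.0 / 30.10 = 6.047 mol
n(A) = 2530 / 170.80 = 14.81 mol
n/ν for R = 6.047/1 = 6.047
n/ν for A = 14.81/2 = 7.405
Smallest n/ν is R → limiting reagent.
n(B) produced = (1/1) × 6.047 = 6.047 mol
Step 2:
n(B) available = 6.047 mol
n(T) = 2176 / 200.50 = 10.85 mol
n/ν for B = 6.047/2 = 3.024
n/ν for T = 10.85/3 = 3.617
Smallest n/ν is B → limiting reagent.
n(E) = (3/2) × 6.047 = 9.071 mol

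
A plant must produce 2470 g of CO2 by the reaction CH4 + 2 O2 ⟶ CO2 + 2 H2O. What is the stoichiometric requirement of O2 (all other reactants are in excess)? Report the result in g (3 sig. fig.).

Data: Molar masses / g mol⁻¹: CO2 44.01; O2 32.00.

3590 g

n(CO2) = 2470 / 44.01 = 56.12 mol
n(O2) = (2/1) × 56.12 = 112.2 mol
mass = 112.2 × 32.00 = 3590 g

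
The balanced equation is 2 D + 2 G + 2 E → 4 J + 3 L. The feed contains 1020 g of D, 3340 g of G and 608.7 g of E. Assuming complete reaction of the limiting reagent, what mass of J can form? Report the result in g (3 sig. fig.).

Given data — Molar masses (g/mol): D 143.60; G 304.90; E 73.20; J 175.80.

n(D) = 1020 / 143.60 = 7.103 mol
n(G) = 3340 / 304.90 = 10.95 mol
n(E) = 608.7 / 73.20 = 8.316 mol
n/ν for D = 7.103/2 = 3.552
n/ν for G = 10.95/2 = 5.475
n/ν for E = 8.316/2 = 4.158
Smallest n/ν is D → limiting reagent.
n(J) = (4/2) × 7.103 = 14.21 mol
mass = 14.21 × 175.80 = 2498 g

2500 g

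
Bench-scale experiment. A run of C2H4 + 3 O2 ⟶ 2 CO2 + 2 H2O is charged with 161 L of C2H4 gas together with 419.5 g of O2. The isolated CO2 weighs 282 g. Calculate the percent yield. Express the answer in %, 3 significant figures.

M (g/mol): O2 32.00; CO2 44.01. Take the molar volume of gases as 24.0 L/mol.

n(C2H4) = 161.0 / 24.0 = 6.708 mol
n(O2) = 419.5 / 32.00 = 13.11 mol
n/ν for C2H4 = 6.708/1 = 6.708
n/ν for O2 = 13.11/3 = 4.370
Smallest n/ν is O2 → limiting reagent.
theoretical n(CO2) = (2/3) × 13.11 = 8.740 mol → 384.6 g
% yield = 282 / 384.6 × 100 = 73.32 %

73.3 %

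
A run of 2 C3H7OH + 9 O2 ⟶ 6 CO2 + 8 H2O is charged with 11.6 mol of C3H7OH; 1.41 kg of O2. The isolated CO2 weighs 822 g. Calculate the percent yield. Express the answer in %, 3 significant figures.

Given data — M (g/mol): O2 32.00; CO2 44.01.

n(C3H7OH) = 11.60 mol
n(O2) = 1.410×1000 / 32.00 = 44.06 mol
n/ν → C3H7OH: 5.800, O2: 4.896; O2 is limiting.
theoretical n(CO2) = (6/9) × 44.06 = 29.37 mol → 1293 g
% yield = 822 / 1293 × 100 = 63.57 %

63.6 %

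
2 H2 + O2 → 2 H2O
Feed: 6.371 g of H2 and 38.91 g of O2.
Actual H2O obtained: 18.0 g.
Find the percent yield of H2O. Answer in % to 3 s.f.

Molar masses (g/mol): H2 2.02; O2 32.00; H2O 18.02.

41.1 %

n(H2) = 6.371 / 2.02 = 3.154 mol
n(O2) = 38.91 / 32.00 = 1.216 mol
n/ν for H2 = 3.154/2 = 1.577
n/ν for O2 = 1.216/1 = 1.216
Smallest n/ν is O2 → limiting reagent.
theoretical n(H2O) = (2/1) × 1.216 = 2.432 mol → 43.82 g
% yield = 18.0 / 43.82 × 100 = 41.08 %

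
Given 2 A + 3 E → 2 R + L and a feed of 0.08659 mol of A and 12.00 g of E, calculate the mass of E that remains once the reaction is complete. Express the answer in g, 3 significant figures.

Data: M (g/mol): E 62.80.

n(A) = 0.08659 mol
n(E) = 12.00 / 62.80 = 0.1911 mol
n/ν for A = 0.08659/2 = 0.04330
n/ν for E = 0.1911/3 = 0.06370
Smallest n/ν is A → limiting reagent.
E consumed = (3/2) × 0.08659 = 0.1299 mol
E remaining = 0.1911 − 0.1299 = 0.06120 mol
mass = 0.06120 × 62.80 = 3.843 g

3.84 g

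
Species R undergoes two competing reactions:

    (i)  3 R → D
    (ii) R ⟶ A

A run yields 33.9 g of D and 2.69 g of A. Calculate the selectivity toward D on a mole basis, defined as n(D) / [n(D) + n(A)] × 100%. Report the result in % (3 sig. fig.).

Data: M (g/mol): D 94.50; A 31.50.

80.8 %

n(D) = 33.9 / 94.50 = 0.3587 mol
n(A) = 2.69 / 31.50 = 0.08540 mol
selectivity = 0.3587/(0.3587+0.08540) × 100 = 80.77 %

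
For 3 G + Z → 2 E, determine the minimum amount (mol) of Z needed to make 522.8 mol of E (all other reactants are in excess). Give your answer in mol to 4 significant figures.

n(E) = 522.8 mol
n(Z) = (1/2) × 522.8 = 261.4 mol

261.4 mol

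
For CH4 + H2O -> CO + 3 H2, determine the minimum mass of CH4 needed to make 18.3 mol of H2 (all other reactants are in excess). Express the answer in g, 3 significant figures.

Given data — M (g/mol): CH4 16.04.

n(H2) = 18.30 mol
n(CH4) = (1/3) × 18.30 = 6.100 mol
mass = 6.100 × 16.04 = 97.84 g

97.8 g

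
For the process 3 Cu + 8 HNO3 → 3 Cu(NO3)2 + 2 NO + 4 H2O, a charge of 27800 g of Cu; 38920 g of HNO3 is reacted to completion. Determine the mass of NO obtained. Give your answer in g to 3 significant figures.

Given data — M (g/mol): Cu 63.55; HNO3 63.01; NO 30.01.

n(Cu) = 27800 / 63.55 = 437.5 mol
n(HNO3) = 38920 / 63.01 = 617.7 mol
n/ν for Cu = 437.5/3 = 145.8
n/ν for HNO3 = 617.7/8 = 77.21
Smallest n/ν is HNO3 → limiting reagent.
n(NO) = (2/8) × 617.7 = 154.4 mol
mass = 154.4 × 30.01 = 4634 g

4630 g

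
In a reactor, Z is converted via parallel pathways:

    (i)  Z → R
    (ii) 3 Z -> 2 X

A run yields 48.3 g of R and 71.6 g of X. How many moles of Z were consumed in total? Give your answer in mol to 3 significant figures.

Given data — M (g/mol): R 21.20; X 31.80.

5.66 mol

n(R) = 48.3 / 21.20 = 2.278 mol
n(X) = 71.6 / 31.80 = 2.252 mol
n(Z) via (i) = (1/1)×2.278 = 2.278 mol
n(Z) via (ii) = (3/2)×2.252 = 3.378 mol
total n(Z) = 2.278 + 3.378 = 5.656 mol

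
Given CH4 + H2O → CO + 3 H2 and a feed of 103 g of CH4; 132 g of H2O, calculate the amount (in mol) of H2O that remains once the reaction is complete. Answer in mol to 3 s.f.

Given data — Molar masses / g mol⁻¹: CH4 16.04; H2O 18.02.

n(CH4) = 103.0 / 16.04 = 6.421 mol
n(H2O) = 132.0 / 18.02 = 7.325 mol
n/ν for CH4 = 6.421/1 = 6.421
n/ν for H2O = 7.325/1 = 7.325
Smallest n/ν is CH4 → limiting reagent.
H2O consumed = (1/1) × 6.421 = 6.421 mol
H2O remaining = 7.325 − 6.421 = 0.9040 mol

0.904 mol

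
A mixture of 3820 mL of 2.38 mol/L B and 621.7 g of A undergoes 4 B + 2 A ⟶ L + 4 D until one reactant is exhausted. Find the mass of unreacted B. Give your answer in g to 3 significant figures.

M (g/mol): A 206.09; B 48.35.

n(B) = 2.38 × 3820/1000 = 9.092 mol
n(A) = 621.7 / 206.09 = 3.017 mol
n/ν for B = 9.092/4 = 2.273
n/ν for A = 3.017/2 = 1.509
Smallest n/ν is A → limiting reagent.
B consumed = (4/2) × 3.017 = 6.034 mol
B remaining = 9.092 − 6.034 = 3.058 mol
mass = 3.058 × 48.35 = 147.9 g

148 g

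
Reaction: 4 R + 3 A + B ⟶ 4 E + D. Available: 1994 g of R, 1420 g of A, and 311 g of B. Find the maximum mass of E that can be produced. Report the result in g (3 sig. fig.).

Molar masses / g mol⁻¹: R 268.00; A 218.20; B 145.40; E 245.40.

n(R) = 1994 / 268.00 = 7.440 mol
n(A) = 1420 / 218.20 = 6.508 mol
n(B) = 311.0 / 145.40 = 2.139 mol
n/ν for R = 7.440/4 = 1.860
n/ν for A = 6.508/3 = 2.169
n/ν for B = 2.139/1 = 2.139
Smallest n/ν is R → limiting reagent.
n(E) = (4/4) × 7.440 = 7.440 mol
mass = 7.440 × 245.40 = 1826 g

1830 g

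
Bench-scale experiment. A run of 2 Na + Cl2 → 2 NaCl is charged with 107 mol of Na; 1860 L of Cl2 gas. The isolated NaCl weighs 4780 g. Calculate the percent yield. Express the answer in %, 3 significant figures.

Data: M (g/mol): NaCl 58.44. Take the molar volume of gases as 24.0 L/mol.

n(Na) = 107.0 mol
n(Cl2) = 1860 / 24.0 = 77.50 mol
n/ν for Na = 107.0/2 = 53.50
n/ν for Cl2 = 77.50/1 = 77.50
Smallest n/ν is Na → limiting reagent.
theoretical n(NaCl) = (2/2) × 107.0 = 107.0 mol → 6253 g
% yield = 4780 / 6253 × 100 = 76.44 %

76.4 %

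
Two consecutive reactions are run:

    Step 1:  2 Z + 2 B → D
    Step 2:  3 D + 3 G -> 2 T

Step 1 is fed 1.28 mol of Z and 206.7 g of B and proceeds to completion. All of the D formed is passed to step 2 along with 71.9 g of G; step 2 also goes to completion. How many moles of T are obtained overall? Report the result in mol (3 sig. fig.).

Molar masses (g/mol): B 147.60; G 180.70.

Step 1:
n(Z) = 1.280 mol
n(B) = 206.7 / 147.60 = 1.400 mol
n/ν → Z: 0.6400, B: 0.7000; Z is limiting.
n(D) produced = (1/2) × 1.280 = 0.6400 mol
Step 2:
n(D) available = 0.6400 mol
n(G) = 71.90 / 180.70 = 0.3979 mol
n/ν → D: 0.2133, G: 0.1326; G is limiting.
n(T) = (2/3) × 0.3979 = 0.2653 mol

0.265 mol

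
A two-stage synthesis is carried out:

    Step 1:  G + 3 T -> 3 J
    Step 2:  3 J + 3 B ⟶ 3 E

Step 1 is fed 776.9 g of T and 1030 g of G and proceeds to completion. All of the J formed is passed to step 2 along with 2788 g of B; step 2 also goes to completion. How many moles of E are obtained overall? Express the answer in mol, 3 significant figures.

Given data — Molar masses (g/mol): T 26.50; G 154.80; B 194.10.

Step 1:
n(T) = 776.9 / 26.50 = 29.32 mol
n(G) = 1030 / 154.80 = 6.654 mol
n/ν for T = 29.32/3 = 9.773
n/ν for G = 6.654/1 = 6.654
Smallest n/ν is G → limiting reagent.
n(J) produced = (3/1) × 6.654 = 19.96 mol
Step 2:
n(J) available = 19.96 mol
n(B) = 2788 / 194.10 = 14.36 mol
n/ν for J = 19.96/3 = 6.653
n/ν for B = 14.36/3 = 4.787
Smallest n/ν is B → limiting reagent.
n(E) = (3/3) × 14.36 = 14.36 mol

14.4 mol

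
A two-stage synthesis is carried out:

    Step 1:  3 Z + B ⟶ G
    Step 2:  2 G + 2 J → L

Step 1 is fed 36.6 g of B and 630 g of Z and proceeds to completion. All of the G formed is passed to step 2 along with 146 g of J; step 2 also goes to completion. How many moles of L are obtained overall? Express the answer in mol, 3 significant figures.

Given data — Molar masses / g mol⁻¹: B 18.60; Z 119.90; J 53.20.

Step 1:
n(B) = 36.60 / 18.60 = 1.968 mol
n(Z) = 630.0 / 119.90 = 5.254 mol
n/ν for B = 1.968/1 = 1.968
n/ν for Z = 5.254/3 = 1.751
Smallest n/ν is Z → limiting reagent.
n(G) produced = (1/3) × 5.254 = 1.751 mol
Step 2:
n(G) available = 1.751 mol
n(J) = 146.0 / 53.20 = 2.744 mol
n/ν for G = 1.751/2 = 0.8755
n/ν for J = 2.744/2 = 1.372
Smallest n/ν is G → limiting reagent.
n(L) = (1/2) × 1.751 = 0.8755 mol

0.876 mol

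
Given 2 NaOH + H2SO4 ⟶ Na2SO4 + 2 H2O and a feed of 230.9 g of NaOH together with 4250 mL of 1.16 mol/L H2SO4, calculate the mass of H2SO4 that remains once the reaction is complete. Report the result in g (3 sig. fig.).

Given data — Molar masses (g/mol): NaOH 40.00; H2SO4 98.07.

n(NaOH) = 230.9 / 40.00 = 5.773 mol
n(H2SO4) = 1.16 × 4250/1000 = 4.930 mol
n/ν for NaOH = 5.773/2 = 2.887
n/ν for H2SO4 = 4.930/1 = 4.930
Smallest n/ν is NaOH → limiting reagent.
H2SO4 consumed = (1/2) × 5.773 = 2.887 mol
H2SO4 remaining = 4.930 − 2.887 = 2.043 mol
mass = 2.043 × 98.07 = 200.4 g

200 g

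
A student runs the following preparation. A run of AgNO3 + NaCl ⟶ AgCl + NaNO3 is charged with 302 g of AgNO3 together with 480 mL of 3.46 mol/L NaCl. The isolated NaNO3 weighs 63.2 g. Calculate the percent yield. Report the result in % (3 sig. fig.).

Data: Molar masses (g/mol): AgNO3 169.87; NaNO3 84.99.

n(AgNO3) = 302.0 / 169.87 = 1.778 mol
n(NaCl) = 3.46 × 480.0/1000 = 1.661 mol
n/ν → AgNO3: 1.778, NaCl: 1.661; NaCl is limiting.
theoretical n(NaNO3) = (1/1) × 1.661 = 1.661 mol → 141.2 g
% yield = 63.2 / 141.2 × 100 = 44.76 %

44.8 %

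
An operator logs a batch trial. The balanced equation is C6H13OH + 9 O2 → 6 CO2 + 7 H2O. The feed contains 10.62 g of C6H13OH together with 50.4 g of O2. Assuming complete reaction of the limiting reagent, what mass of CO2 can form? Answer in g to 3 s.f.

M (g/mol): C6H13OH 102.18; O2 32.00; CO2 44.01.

n(C6H13OH) = 10.62 / 102.18 = 0.1039 mol
n(O2) = 50.40 / 32.00 = 1.575 mol
n/ν for C6H13OH = 0.1039/1 = 0.1039
n/ν for O2 = 1.575/9 = 0.1750
Smallest n/ν is C6H13OH → limiting reagent.
n(CO2) = (6/1) × 0.1039 = 0.6234 mol
mass = 0.6234 × 44.01 = 27.44 g

27.4 g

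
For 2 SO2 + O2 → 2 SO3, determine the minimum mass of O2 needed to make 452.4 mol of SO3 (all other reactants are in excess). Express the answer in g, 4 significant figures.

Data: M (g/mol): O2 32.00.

n(SO3) = 452.4 mol
n(O2) = (1/2) × 452.4 = 226.2 mol
mass = 226.2 × 32.00 = 7238 g

7238 g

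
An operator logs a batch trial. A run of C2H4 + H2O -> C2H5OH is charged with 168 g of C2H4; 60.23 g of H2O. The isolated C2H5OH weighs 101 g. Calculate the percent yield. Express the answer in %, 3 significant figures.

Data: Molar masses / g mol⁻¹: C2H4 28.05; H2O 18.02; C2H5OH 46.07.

65.6 %

n(C2H4) = 168.0 / 28.05 = 5.989 mol
n(H2O) = 60.23 / 18.02 = 3.342 mol
n/ν → C2H4: 5.989, H2O: 3.342; H2O is limiting.
theoretical n(C2H5OH) = (1/1) × 3.342 = 3.342 mol → 154.0 g
% yield = 101 / 154.0 × 100 = 65.58 %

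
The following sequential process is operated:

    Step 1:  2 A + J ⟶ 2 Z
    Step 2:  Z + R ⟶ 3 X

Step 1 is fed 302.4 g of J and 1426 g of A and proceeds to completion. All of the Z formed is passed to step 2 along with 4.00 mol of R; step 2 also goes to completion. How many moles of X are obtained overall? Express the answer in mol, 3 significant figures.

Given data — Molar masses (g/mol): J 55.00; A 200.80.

12.0 mol

Step 1:
n(J) = 302.4 / 55.00 = 5.498 mol
n(A) = 1426 / 200.80 = 7.102 mol
n/ν for J = 5.498/1 = 5.498
n/ν for A = 7.102/2 = 3.551
Smallest n/ν is A → limiting reagent.
n(Z) produced = (2/2) × 7.102 = 7.102 mol
Step 2:
n(Z) available = 7.102 mol
n(R) = 4.000 mol
n/ν for Z = 7.102/1 = 7.102
n/ν for R = 4.000/1 = 4.000
Smallest n/ν is R → limiting reagent.
n(X) = (3/1) × 4.000 = 12.00 mol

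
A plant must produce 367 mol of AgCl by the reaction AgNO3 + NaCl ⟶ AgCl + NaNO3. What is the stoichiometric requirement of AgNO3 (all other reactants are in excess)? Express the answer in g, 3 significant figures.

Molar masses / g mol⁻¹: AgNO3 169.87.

62300 g

n(AgCl) = 367.0 mol
n(AgNO3) = (1/1) × 367.0 = 367.0 mol
mass = 367.0 × 169.87 = 62340 g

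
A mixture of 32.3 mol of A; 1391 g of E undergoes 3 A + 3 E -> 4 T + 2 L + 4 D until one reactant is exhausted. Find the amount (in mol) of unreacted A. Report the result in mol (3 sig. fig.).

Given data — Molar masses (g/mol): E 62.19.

9.93 mol

n(A) = 32.30 mol
n(E) = 1391 / 62.19 = 22.37 mol
n/ν for A = 32.30/3 = 10.77
n/ν for E = 22.37/3 = 7.457
Smallest n/ν is E → limiting reagent.
A consumed = (3/3) × 22.37 = 22.37 mol
A remaining = 32.30 − 22.37 = 9.930 mol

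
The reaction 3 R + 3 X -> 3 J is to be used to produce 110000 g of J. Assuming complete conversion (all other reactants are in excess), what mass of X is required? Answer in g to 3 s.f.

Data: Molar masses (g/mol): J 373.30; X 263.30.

77600 g

n(J) = 110000 / 373.30 = 294.7 mol
n(X) = (3/3) × 294.7 = 294.7 mol
mass = 294.7 × 263.30 = 77590 g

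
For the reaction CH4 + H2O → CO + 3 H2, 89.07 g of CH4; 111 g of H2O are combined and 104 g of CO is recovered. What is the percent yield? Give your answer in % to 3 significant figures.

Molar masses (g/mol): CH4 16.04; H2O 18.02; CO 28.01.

66.9 %

n(CH4) = 89.07 / 16.04 = 5.553 mol
n(H2O) = 111.0 / 18.02 = 6.160 mol
n/ν → CH4: 5.553, H2O: 6.160; CH4 is limiting.
theoretical n(CO) = (1/1) × 5.553 = 5.553 mol → 155.5 g
% yield = 104 / 155.5 × 100 = 66.88 %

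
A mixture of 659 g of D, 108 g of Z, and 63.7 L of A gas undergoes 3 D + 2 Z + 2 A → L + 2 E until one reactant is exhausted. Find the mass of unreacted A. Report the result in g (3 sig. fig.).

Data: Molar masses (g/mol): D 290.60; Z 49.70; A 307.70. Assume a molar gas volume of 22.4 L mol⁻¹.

n(D) = 659.0 / 290.60 = 2.268 mol
n(Z) = 108.0 / 49.70 = 2.173 mol
n(A) = 63.70 / 22.4 = 2.844 mol
n/ν for D = 2.268/3 = 0.7560
n/ν for Z = 2.173/2 = 1.087
n/ν for A = 2.844/2 = 1.422
Smallest n/ν is D → limiting reagent.
A consumed = (2/3) × 2.268 = 1.512 mol
A remaining = 2.844 − 1.512 = 1.332 mol
mass = 1.332 × 307.70 = 409.9 g

410 g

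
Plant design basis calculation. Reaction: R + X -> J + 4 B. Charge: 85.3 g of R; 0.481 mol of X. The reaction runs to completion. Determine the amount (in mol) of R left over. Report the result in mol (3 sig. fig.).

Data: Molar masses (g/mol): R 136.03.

n(R) = 85.30 / 136.03 = 0.6271 mol
n(X) = 0.4810 mol
n/ν for R = 0.6271/1 = 0.6271
n/ν for X = 0.4810/1 = 0.4810
Smallest n/ν is X → limiting reagent.
R consumed = (1/1) × 0.4810 = 0.4810 mol
R remaining = 0.6271 − 0.4810 = 0.1461 mol

0.146 mol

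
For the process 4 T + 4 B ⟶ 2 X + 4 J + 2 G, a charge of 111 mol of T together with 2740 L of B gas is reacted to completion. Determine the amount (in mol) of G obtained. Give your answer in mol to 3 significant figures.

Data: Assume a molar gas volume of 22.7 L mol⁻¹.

n(T) = 111.0 mol
n(B) = 2740 / 22.7 = 120.7 mol
n/ν for T = 111.0/4 = 27.75
n/ν for B = 120.7/4 = 30.18
Smallest n/ν is T → limiting reagent.
n(G) = (2/4) × 111.0 = 55.50 mol

55.5 mol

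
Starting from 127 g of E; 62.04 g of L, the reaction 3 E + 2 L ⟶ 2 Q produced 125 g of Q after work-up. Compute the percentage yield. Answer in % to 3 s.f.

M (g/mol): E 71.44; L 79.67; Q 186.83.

85.9 %

n(E) = 127.0 / 71.44 = 1.778 mol
n(L) = 62.04 / 79.67 = 0.7787 mol
n/ν for E = 1.778/3 = 0.5927
n/ν for L = 0.7787/2 = 0.3894
Smallest n/ν is L → limiting reagent.
theoretical n(Q) = (2/2) × 0.7787 = 0.7787 mol → 145.5 g
% yield = 125 / 145.5 × 100 = 85.91 %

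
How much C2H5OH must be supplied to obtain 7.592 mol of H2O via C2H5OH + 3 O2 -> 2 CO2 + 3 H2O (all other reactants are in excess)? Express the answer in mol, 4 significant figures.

2.531 mol

n(H2O) = 7.592 mol
n(C2H5OH) = (1/3) × 7.592 = 2.531 mol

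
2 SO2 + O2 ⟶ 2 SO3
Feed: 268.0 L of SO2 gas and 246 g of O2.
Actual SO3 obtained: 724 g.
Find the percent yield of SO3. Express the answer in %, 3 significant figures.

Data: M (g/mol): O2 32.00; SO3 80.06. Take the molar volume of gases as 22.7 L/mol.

76.6 %

n(SO2) = 268.0 / 22.7 = 11.81 mol
n(O2) = 246.0 / 32.00 = 7.688 mol
n/ν for SO2 = 11.81/2 = 5.905
n/ν for O2 = 7.688/1 = 7.688
Smallest n/ν is SO2 → limiting reagent.
theoretical n(SO3) = (2/2) × 11.81 = 11.81 mol → 945.5 g
% yield = 724 / 945.5 × 100 = 76.57 %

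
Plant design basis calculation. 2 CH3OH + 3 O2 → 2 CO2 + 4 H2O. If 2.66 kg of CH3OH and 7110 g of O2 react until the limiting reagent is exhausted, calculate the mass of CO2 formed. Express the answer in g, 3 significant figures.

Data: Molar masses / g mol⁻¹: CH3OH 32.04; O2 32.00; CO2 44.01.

n(CH3OH) = 2.660×1000 / 32.04 = 83.02 mol
n(O2) = 7110 / 32.00 = 222.2 mol
n/ν → CH3OH: 41.51, O2: 74.07; CH3OH is limiting.
n(CO2) = (2/2) × 83.02 = 83.02 mol
mass = 83.02 × 44.01 = 3654 g

3650 g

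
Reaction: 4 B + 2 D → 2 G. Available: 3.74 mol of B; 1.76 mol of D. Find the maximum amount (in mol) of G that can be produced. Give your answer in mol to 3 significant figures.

1.76 mol

n(B) = 3.740 mol
n(D) = 1.760 mol
n/ν → B: 0.9350, D: 0.8800; D is limiting.
n(G) = (2/2) × 1.760 = 1.760 mol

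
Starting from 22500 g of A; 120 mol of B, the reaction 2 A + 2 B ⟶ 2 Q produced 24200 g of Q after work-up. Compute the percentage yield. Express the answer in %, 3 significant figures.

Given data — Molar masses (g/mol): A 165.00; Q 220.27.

n(A) = 22500 / 165.00 = 136.4 mol
n(B) = 120.0 mol
n/ν for A = 136.4/2 = 68.20
n/ν for B = 120.0/2 = 60.00
Smallest n/ν is B → limiting reagent.
theoretical n(Q) = (2/2) × 120.0 = 120.0 mol → 26430 g
% yield = 24200 / 26430 × 100 = 91.56 %

91.6 %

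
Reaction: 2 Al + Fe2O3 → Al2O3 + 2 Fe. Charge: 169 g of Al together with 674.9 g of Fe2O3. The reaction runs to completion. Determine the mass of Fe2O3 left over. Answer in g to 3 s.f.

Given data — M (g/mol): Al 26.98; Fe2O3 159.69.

n(Al) = 169.0 / 26.98 = 6.264 mol
n(Fe2O3) = 674.9 / 159.69 = 4.226 mol
n/ν for Al = 6.264/2 = 3.132
n/ν for Fe2O3 = 4.226/1 = 4.226
Smallest n/ν is Al → limiting reagent.
Fe2O3 consumed = (1/2) × 6.264 = 3.132 mol
Fe2O3 remaining = 4.226 − 3.132 = 1.094 mol
mass = 1.094 × 159.69 = 174.7 g

175 g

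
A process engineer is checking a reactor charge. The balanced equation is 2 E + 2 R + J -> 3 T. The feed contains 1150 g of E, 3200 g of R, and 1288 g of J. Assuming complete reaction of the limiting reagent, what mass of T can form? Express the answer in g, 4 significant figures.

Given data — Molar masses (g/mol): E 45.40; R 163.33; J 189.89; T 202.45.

n(E) = 1150 / 45.40 = 25.33 mol
n(R) = 3200 / 163.33 = 19.59 mol
n(J) = 1288 / 189.89 = 6.783 mol
n/ν → E: 12.67, R: 9.795, J: 6.783; J is limiting.
n(T) = (3/1) × 6.783 = 20.35 mol
mass = 20.35 × 202.45 = 4120 g

4120 g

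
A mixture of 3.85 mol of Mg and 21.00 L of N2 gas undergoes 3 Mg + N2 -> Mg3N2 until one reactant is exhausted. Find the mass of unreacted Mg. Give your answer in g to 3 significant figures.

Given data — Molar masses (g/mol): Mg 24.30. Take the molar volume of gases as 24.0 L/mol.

29.8 g

n(Mg) = 3.850 mol
n(N2) = 21.00 / 24.0 = 0.8750 mol
n/ν → Mg: 1.283, N2: 0.8750; N2 is limiting.
Mg consumed = (3/1) × 0.8750 = 2.625 mol
Mg remaining = 3.850 − 2.625 = 1.225 mol
mass = 1.225 × 24.30 = 29.77 g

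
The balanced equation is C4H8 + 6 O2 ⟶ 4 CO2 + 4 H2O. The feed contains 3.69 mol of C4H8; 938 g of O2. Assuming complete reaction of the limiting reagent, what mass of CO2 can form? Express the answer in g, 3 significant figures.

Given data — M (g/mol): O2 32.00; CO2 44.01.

650 g

n(C4H8) = 3.690 mol
n(O2) = 938.0 / 32.00 = 29.31 mol
n/ν for C4H8 = 3.690/1 = 3.690
n/ν for O2 = 29.31/6 = 4.885
Smallest n/ν is C4H8 → limiting reagent.
n(CO2) = (4/1) × 3.690 = 14.76 mol
mass = 14.76 × 44.01 = 649.6 g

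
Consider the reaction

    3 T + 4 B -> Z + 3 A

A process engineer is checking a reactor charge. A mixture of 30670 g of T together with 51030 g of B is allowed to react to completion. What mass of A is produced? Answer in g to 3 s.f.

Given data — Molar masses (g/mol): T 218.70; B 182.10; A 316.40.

n(T) = 30670 / 218.70 = 140.2 mol
n(B) = 51030 / 182.10 = 280.2 mol
n/ν → T: 46.73, B: 70.05; T is limiting.
n(A) = (3/3) × 140.2 = 140.2 mol
mass = 140.2 × 316.40 = 44360 g

44400 g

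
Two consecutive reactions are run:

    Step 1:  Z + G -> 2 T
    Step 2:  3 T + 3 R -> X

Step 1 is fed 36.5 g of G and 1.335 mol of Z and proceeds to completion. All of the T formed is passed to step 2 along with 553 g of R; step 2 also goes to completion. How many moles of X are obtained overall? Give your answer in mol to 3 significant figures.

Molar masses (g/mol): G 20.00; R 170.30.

0.890 mol

Step 1:
n(G) = 36.50 / 20.00 = 1.825 mol
n(Z) = 1.335 mol
n/ν → G: 1.825, Z: 1.335; Z is limiting.
n(T) produced = (2/1) × 1.335 = 2.670 mol
Step 2:
n(T) available = 2.670 mol
n(R) = 553.0 / 170.30 = 3.247 mol
n/ν → T: 0.8900, R: 1.082; T is limiting.
n(X) = (1/3) × 2.670 = 0.8900 mol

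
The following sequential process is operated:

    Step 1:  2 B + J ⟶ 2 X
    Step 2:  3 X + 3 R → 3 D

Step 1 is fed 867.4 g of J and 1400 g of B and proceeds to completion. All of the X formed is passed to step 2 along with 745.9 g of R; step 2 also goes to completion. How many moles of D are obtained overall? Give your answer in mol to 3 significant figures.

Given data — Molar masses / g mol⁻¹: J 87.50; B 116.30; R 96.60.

Step 1:
n(J) = 867.4 / 87.50 = 9.913 mol
n(B) = 1400 / 116.30 = 12.04 mol
n/ν → J: 9.913, B: 6.020; B is limiting.
n(X) produced = (2/2) × 12.04 = 12.04 mol
Step 2:
n(X) available = 12.04 mol
n(R) = 745.9 / 96.60 = 7.722 mol
n/ν → X: 4.013, R: 2.574; R is limiting.
n(D) = (3/3) × 7.722 = 7.722 mol

7.72 mol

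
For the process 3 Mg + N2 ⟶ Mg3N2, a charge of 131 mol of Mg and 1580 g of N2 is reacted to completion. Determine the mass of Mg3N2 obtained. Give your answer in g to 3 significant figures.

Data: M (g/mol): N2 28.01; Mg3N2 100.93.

n(Mg) = 131.0 mol
n(N2) = 1580 / 28.01 = 56.41 mol
n/ν for Mg = 131.0/3 = 43.67
n/ν for N2 = 56.41/1 = 56.41
Smallest n/ν is Mg → limiting reagent.
n(Mg3N2) = (1/3) × 131.0 = 43.67 mol
mass = 43.67 × 100.93 = 4408 g

4410 g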